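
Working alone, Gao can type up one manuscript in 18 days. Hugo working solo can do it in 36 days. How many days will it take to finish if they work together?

With two workers the combined time is the product over the sum: 18·36/(18+36) = 648/54 = 12 days.

12 days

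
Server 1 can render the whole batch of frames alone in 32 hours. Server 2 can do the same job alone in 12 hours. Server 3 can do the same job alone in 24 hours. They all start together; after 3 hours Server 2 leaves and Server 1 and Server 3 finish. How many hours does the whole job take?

In the first 3 hours the combined rate is 5/32, so 15/32 of the job is done, leaving 17/32.
After Server 2 leaves the rate is 7/96 per hour; the remaining 17/32 takes 51/7 hours.
Total = 3 + 51/7 = 72/7 hours.

72/7 hours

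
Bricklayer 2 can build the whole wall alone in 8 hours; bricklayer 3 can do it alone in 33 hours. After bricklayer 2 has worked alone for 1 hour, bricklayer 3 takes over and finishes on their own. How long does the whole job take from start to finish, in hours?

In 1 hour bricklayer 2 does 1/8 of the job, leaving 7/8.
Bricklayer 3 works at 1/33 per hour, so finishing takes 7/8 ÷ 1/33 = 231/8 hours.
Total time = 1 + 231/8 = 239/8 hours.

239/8 hours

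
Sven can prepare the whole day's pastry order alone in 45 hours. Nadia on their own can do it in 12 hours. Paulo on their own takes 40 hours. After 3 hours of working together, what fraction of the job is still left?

Combined rate: 1/45 + 1/12 + 1/40 = (8 + 30 + 9)/360 = 47/360 per hour.
In 3 hours they complete 3·47/360 = 47/120 of the job.
So 73/120 remains.

73/120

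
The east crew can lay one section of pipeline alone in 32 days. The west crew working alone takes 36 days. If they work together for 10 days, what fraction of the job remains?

59/144

Combined rate: 1/32 + 1/36 = (9 + 8)/288 = 17/288 per day.
In 10 days they complete 10·17/288 = 85/144 of the job.
So 59/144 remains.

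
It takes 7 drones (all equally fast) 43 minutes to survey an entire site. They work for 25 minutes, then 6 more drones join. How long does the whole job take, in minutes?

451/13 minutes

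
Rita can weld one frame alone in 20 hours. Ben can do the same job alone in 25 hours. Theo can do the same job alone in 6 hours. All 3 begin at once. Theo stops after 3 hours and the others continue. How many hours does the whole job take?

In the first 3 hours the combined rate is 77/300, so 77/100 of the job is done, leaving 23/100.
After Theo leaves the rate is 9/100 per hour; the remaining 23/100 takes 23/9 hours.
Total = 3 + 23/9 = 50/9 hours.

50/9 hours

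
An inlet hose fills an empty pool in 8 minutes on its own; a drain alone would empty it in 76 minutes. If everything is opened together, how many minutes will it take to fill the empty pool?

152/17 minutes

Net rate = 1/8 − 1/76 = (19 − 2)/152 = 17/152 per minute.
Filling time = 1 ÷ (17/152) = 152/17 minutes.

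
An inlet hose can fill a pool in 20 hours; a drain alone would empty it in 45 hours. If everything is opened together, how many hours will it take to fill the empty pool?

36 hours

Net rate = 1/20 − 1/45 = (9 − 4)/180 = 5/180 = 1/36 per hour.
Filling time = 1 ÷ (1/36) = 36 hours.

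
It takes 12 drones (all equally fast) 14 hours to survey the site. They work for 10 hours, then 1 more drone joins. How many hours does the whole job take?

178/13 hours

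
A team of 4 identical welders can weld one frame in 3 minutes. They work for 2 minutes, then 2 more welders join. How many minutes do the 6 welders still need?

2/3 minutes

One welder does 1/12 of the job per minute.
After 2 minutes with 4 welders, 2/3 is done (1/3 left).
With 6 welders the rate is 6/12 = 1/2, so the rest takes 1/3 ÷ 1/2 = 2/3 minutes.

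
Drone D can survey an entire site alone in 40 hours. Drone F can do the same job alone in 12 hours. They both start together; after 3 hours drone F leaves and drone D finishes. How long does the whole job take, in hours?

In the first 3 hours the combined rate is 13/120, so 13/40 of the job is done, leaving 27/40.
After drone F leaves the rate is 1/40 per hour; the remaining 27/40 takes 27 hours.
Total = 3 + 27 = 30 hours.

30 hours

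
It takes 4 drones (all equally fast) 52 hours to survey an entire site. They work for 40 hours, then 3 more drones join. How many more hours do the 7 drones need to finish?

48/7 hours

One drone does 1/208 of the job per hour.
After 40 hours with 4 drones, 10/13 is done (3/13 left).
With 7 drones the rate is 7/208, so the rest takes 3/13 ÷ 7/208 = 48/7 hours.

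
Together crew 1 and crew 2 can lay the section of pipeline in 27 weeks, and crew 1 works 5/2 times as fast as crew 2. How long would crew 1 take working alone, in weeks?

189/5 weeks

Let crew 2's rate be r; then crew 1's rate is (5/2)r, so together (5/2 + 1)r = (7/2)r = 1/27.
Thus r = 2/189 per week.
Crew 2 alone: 189/2 weeks; crew 1 alone: 189/5 weeks.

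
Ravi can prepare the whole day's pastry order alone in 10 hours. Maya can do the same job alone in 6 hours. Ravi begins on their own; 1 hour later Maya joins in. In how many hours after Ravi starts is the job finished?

In the first 1 hour Ravi alone does 1/10 of the job, leaving 9/10.
Once everyone is working, combined rate: 1/10 + 1/6 = (3 + 5)/30 = 8/30 = 4/15 per hour.
Remaining 9/10 at 4/15 per hour takes 27/8 hours.
Total from the start = 1 + 27/8 = 35/8 hours.

35/8 hours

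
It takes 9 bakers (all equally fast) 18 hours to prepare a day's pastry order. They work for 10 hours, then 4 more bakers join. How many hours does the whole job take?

202/13 hours

One baker does 1/162 of the job per hour.
After 10 hours with 9 bakers, 5/9 is done (4/9 left).
With 13 bakers the rate is 13/162, so the rest takes 4/9 ÷ 13/162 = 72/13 hours.
Total = 10 + 72/13 = 202/13 hours.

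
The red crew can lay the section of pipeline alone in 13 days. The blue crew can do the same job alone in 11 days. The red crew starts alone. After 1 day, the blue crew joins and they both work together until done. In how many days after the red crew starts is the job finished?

In the first 1 day the red crew alone does 1/13 of the job, leaving 12/13.
Once everyone is working, combined rate: 1/13 + 1/11 = (11 + 13)/143 = 24/143 per day.
Remaining 12/13 at 24/143 per day takes 11/2 days.
Total from the start = 1 + 11/2 = 13/2 days.

13/2 days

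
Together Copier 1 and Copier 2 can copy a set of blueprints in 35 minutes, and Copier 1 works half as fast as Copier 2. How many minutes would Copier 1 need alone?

105 minutes

Let Copier 2's rate be r; then Copier 1's rate is (1/2)r, so together (1/2 + 1)r = (3/2)r = 1/35.
Thus r = 2/105 per minute.
Copier 2 alone: 105/2 minutes; Copier 1 alone: 105 minutes.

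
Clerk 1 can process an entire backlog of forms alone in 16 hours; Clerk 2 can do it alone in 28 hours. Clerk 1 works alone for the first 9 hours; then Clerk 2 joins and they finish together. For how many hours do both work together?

In 9 hours Clerk 1 does 9/16 of the job, leaving 7/16.
Clerk 1 and Clerk 2 together work at 11/112 per hour, so finishing takes 7/16 ÷ 11/112 = 49/11 hours.

49/11 hours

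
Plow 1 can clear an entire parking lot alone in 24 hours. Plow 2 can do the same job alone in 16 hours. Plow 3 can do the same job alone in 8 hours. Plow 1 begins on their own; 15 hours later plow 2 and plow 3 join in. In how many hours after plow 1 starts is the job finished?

183/11 hours

In the first 15 hours plow 1 alone does 15/24 = 5/8 of the job, leaving 3/8.
Once everyone is working, combined rate: 1/24 + 1/16 + 1/8 = (2 + 3 + 6)/48 = 11/48 per hour.
Remaining 3/8 at 11/48 per hour takes 18/11 hours.
Total from the start = 15 + 18/11 = 183/11 hours.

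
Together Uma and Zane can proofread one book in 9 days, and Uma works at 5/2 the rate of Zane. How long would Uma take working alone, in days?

63/5 days

Let Zane's rate be r; then Uma's rate is (5/2)r, so together (5/2 + 1)r = (7/2)r = 1/9.
Thus r = 2/63 per day.
Zane alone: 63/2 days; Uma alone: 63/5 days.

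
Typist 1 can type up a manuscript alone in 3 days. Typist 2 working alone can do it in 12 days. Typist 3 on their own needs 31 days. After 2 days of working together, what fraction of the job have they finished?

Combined rate: 1/3 + 1/12 + 1/31 = (124 + 31 + 12)/372 = 167/372 per day.
In 2 days they complete 2·167/372 = 167/186 of the job.

167/186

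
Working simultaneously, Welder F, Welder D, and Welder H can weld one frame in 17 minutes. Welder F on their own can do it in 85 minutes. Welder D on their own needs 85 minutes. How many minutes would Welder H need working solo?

85/3 minutes

Combined rate is 1/17 per minute.
Known contribution: 1/85 + 1/85 = (1 + 1)/85 = 2/85 per minute.
So Welder H's rate is 1/17 − 2/85 = 3/85, meaning 85/3 minutes alone.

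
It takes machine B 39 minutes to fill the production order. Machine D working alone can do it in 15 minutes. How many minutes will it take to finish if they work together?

Combined rate: 1/39 + 1/15 = (5 + 13)/195 = 18/195 = 6/65 per minute.
Time = 1 ÷ (6/65) = 65/6 minutes.

65/6 minutes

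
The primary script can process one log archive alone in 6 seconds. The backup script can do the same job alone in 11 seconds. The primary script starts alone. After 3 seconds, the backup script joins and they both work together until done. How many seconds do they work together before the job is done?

In the first 3 seconds the primary script alone does 3/6 = 1/2 of the job, leaving 1/2.
Once everyone is working, combined rate: 1/6 + 1/11 = (11 + 6)/66 = 17/66 per second.
Remaining 1/2 at 17/66 per second takes 33/17 seconds.

33/17 seconds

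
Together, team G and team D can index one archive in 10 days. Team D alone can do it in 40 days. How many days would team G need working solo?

40/3 days

Combined rate is 1/10 per day.
Known contribution: 1/40 per day.
So team G's rate is 1/10 − 1/40 = 3/40, meaning 40/3 days alone.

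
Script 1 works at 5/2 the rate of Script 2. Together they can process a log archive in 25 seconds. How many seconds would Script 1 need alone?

Let Script 2's rate be r; then Script 1's rate is (5/2)r, so together (5/2 + 1)r = (7/2)r = 1/25.
Thus r = 2/175 per second.
Script 2 alone: 175/2 seconds; Script 1 alone: 35 seconds.

35 seconds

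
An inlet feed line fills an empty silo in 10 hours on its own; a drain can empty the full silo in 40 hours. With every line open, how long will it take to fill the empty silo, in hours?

40/3 hours

Net rate = 1/10 − 1/40 = (4 − 1)/40 = 3/40 per hour.
Filling time = 1 ÷ (3/40) = 40/3 hours.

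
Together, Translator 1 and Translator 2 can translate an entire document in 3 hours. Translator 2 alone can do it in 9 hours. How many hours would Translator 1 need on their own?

Combined rate is 1/3 per hour.
Known contribution: 1/9 per hour.
So Translator 1's rate is 1/3 − 1/9 = 2/9, meaning 9/2 hours alone.

9/2 hours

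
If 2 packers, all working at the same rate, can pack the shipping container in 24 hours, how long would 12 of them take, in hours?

Total work is 2·24 = 48 packer-hours.
With 12 packers: 48/12 = 4 hours.

4 hours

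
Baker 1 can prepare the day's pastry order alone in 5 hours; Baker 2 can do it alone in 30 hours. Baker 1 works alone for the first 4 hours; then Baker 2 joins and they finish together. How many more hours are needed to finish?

6/7 hours

In 4 hours Baker 1 does 4/5 of the job, leaving 1/5.
Baker 1 and Baker 2 together work at 7/30 per hour, so finishing takes 1/5 ÷ 7/30 = 6/7 hours.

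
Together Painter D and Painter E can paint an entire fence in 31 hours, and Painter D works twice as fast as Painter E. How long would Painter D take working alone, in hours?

93/2 hours

Let Painter E's rate be r; then Painter D's rate is 2r, so together (2 + 1)r = 3r = 1/31.
Thus r = 1/93 per hour.
Painter E alone: 93 hours; Painter D alone: 93/2 hours.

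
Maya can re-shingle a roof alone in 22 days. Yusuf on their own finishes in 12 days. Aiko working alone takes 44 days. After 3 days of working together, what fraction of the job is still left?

6/11

Combined rate: 1/22 + 1/12 + 1/44 = (6 + 11 + 3)/132 = 20/132 = 5/33 per day.
In 3 days they complete 3·5/33 = 5/11 of the job.
So 6/11 remains.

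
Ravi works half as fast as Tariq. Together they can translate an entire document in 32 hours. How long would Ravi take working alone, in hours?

96 hours

Let Tariq's rate be r; then Ravi's rate is (1/2)r, so together (1/2 + 1)r = (3/2)r = 1/32.
Thus r = 1/48 per hour.
Tariq alone: 48 hours; Ravi alone: 96 hours.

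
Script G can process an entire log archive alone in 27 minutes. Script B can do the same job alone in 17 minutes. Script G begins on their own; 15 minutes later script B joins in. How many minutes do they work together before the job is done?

51/11 minutes

In the first 15 minutes script G alone does 15/27 = 5/9 of the job, leaving 4/9.
Once everyone is working, combined rate: 1/27 + 1/17 = (17 + 27)/459 = 44/459 per minute.
Remaining 4/9 at 44/459 per minute takes 51/11 minutes.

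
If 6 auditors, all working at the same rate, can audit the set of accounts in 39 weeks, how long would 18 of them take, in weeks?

13 weeks

Total work is 6·39 = 234 auditor-weeks.
With 18 auditors: 234/18 = 13 weeks.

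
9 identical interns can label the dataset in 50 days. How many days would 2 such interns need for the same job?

225 days

Total work is 9·50 = 450 intern-days.
With 2 interns: 450/2 = 225 days.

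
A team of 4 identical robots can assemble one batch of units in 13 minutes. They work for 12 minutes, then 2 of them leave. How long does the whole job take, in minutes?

One robot does 1/52 of the job per minute.
After 12 minutes with 4 robots, 12/13 is done (1/13 left).
With 2 robots the rate is 2/52 = 1/26, so the rest takes 1/13 ÷ 1/26 = 2 minutes.
Total = 12 + 2 = 14 minutes.

14 minutes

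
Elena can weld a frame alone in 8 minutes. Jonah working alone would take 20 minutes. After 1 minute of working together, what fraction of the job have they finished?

7/40

Combined rate: 1/8 + 1/20 = (5 + 2)/40 = 7/40 per minute.
In 1 minute they complete 1·7/40 = 7/40 of the job.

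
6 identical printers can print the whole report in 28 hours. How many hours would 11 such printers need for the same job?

Total work is 6·28 = 168 printer-hours.
With 11 printers: 168/11 hours.

168/11 hours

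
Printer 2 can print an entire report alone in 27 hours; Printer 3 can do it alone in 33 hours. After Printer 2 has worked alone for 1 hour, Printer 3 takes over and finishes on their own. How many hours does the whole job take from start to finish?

295/9 hours

In 1 hour Printer 2 does 1/27 of the job, leaving 26/27.
Printer 3 works at 1/33 per hour, so finishing takes 26/27 ÷ 1/33 = 286/9 hours.
Total time = 1 + 286/9 = 295/9 hours.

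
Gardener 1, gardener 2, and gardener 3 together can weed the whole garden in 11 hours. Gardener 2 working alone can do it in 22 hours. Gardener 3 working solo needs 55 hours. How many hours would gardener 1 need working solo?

110/3 hours

Combined rate is 1/11 per hour.
Known contribution: 1/22 + 1/55 = (5 + 2)/110 = 7/110 per hour.
So gardener 1's rate is 1/11 − 7/110 = 3/110, meaning 110/3 hours alone.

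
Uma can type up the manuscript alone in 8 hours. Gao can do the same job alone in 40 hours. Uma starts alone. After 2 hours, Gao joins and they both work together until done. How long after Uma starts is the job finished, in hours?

7 hours

In the first 2 hours Uma alone does 2/8 = 1/4 of the job, leaving 3/4.
Once everyone is working, combined rate: 1/8 + 1/40 = (5 + 1)/40 = 6/40 = 3/20 per hour.
Remaining 3/4 at 3/20 per hour takes 5 hours.
Total from the start = 2 + 5 = 7 hours.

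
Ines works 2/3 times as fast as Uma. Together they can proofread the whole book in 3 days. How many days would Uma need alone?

5 days

Let Uma's rate be r; then Ines's rate is (2/3)r, so together (2/3 + 1)r = (5/3)r = 1/3.
Thus r = 1/5 per day.
Uma alone: 5 days; Ines alone: 15/2 days.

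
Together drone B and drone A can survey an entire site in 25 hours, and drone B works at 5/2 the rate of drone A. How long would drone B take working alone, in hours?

35 hours

Let drone A's rate be r; then drone B's rate is (5/2)r, so together (5/2 + 1)r = (7/2)r = 1/25.
Thus r = 2/175 per hour.
Drone A alone: 175/2 hours; drone B alone: 35 hours.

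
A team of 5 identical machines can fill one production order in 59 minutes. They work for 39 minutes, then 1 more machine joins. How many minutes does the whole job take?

167/3 minutes

One machine does 1/295 of the job per minute.
After 39 minutes with 5 machines, 39/59 is done (20/59 left).
With 6 machines the rate is 6/295, so the rest takes 20/59 ÷ 6/295 = 50/3 minutes.
Total = 39 + 50/3 = 167/3 minutes.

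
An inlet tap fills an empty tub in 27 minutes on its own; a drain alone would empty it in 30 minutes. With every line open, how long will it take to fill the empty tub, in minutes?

270 minutes

Net rate = 1/27 − 1/30 = (10 − 9)/270 = 1/270 per minute.
Filling time = 1 ÷ (1/270) = 270 minutes.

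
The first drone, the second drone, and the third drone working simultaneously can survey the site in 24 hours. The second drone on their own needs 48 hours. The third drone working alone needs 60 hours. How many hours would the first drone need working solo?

Combined rate is 1/24 per hour.
Known contribution: 1/48 + 1/60 = (5 + 4)/240 = 9/240 = 3/80 per hour.
So the first drone's rate is 1/24 − 3/80 = 1/240, meaning 240 hours alone.

240 hours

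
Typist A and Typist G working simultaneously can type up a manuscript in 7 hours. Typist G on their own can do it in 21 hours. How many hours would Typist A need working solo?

Combined rate is 1/7 per hour.
Known contribution: 1/21 per hour.
So Typist A's rate is 1/7 − 1/21 = 2/21, meaning 21/2 hours alone.

21/2 hours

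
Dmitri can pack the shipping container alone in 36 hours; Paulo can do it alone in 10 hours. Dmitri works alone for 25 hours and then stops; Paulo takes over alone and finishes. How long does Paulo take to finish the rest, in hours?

In 25 hours Dmitri does 25/36 of the job, leaving 11/36.
Paulo works at 1/10 per hour, so finishing takes 11/36 ÷ 1/10 = 55/18 hours.

55/18 hours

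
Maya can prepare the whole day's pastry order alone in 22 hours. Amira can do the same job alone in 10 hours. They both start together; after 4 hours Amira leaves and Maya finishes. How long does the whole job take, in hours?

In the first 4 hours the combined rate is 8/55, so 32/55 of the job is done, leaving 23/55.
After Amira leaves the rate is 1/22 per hour; the remaining 23/55 takes 46/5 hours.
Total = 4 + 46/5 = 66/5 hours.

66/5 hours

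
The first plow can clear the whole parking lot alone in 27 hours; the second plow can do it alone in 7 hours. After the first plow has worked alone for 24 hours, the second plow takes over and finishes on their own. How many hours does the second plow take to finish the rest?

7/9 hours

In 24 hours the first plow does 24/27 = 8/9 of the job, leaving 1/9.
The second plow works at 1/7 per hour, so finishing takes 1/9 ÷ 1/7 = 7/9 hours.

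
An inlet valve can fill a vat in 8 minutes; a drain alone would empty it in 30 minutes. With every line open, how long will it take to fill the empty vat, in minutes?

120/11 minutes

Net rate = 1/8 − 1/30 = (15 − 4)/120 = 11/120 per minute.
Filling time = 1 ÷ (11/120) = 120/11 minutes.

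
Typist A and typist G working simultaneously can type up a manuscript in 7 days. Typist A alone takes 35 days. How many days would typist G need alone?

35/4 days

Combined rate is 1/7 per day.
Known contribution: 1/35 per day.
So typist G's rate is 1/7 − 1/35 = 4/35, meaning 35/4 days alone.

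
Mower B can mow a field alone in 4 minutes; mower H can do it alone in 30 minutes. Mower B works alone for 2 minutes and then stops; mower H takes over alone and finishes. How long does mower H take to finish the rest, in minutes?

In 2 minutes mower B does 2/4 = 1/2 of the job, leaving 1/2.
Mower H works at 1/30 per minute, so finishing takes 1/2 ÷ 1/30 = 15 minutes.

15 minutes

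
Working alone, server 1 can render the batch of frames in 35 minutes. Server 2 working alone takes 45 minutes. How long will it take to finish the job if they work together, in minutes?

315/16 minutes

Combined rate: 1/35 + 1/45 = (9 + 7)/315 = 16/315 per minute.
Time = 1 ÷ (16/315) = 315/16 minutes.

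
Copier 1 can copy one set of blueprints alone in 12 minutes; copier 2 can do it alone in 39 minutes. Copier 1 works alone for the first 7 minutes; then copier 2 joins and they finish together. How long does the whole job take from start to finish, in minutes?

184/17 minutes

In 7 minutes copier 1 does 7/12 of the job, leaving 5/12.
Copier 1 and copier 2 together work at 17/156 per minute, so finishing takes 5/12 ÷ 17/156 = 65/17 minutes.
Total time = 7 + 65/17 = 184/17 minutes.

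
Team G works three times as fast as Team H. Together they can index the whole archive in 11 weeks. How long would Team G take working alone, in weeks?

Let Team H's rate be r; then Team G's rate is 3r, so together (3 + 1)r = 4r = 1/11.
Thus r = 1/44 per week.
Team H alone: 44 weeks; Team G alone: 44/3 weeks.

44/3 weeks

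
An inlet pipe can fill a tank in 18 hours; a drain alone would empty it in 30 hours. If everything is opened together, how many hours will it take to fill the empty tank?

Net rate = 1/18 − 1/30 = (5 − 3)/90 = 2/90 = 1/45 per hour.
Filling time = 1 ÷ (1/45) = 45 hours.

45 hours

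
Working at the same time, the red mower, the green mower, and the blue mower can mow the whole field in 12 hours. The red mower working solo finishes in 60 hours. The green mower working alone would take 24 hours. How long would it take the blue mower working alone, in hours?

40 hours

Combined rate is 1/12 per hour.
Known contribution: 1/60 + 1/24 = (2 + 5)/120 = 7/120 per hour.
So the blue mower's rate is 1/12 − 7/120 = 1/40, meaning 40 hours alone.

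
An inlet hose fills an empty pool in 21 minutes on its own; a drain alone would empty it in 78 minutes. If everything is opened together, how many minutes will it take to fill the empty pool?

546/19 minutes

Net rate = 1/21 − 1/78 = (26 − 7)/546 = 19/546 per minute.
Filling time = 1 ÷ (19/546) = 546/19 minutes.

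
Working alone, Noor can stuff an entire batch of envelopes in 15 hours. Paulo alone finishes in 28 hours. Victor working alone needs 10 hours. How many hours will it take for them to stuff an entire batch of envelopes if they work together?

84/17 hours

Combined rate: 1/15 + 1/28 + 1/10 = (28 + 15 + 42)/420 = 85/420 = 17/84 per hour.
Time = 1 ÷ (17/84) = 84/17 hours.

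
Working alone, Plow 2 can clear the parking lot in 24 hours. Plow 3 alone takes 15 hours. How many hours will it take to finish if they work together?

Combined rate: 1/24 + 1/15 = (5 + 8)/120 = 13/120 per hour.
Time = 1 ÷ (13/120) = 120/13 hours.

120/13 hours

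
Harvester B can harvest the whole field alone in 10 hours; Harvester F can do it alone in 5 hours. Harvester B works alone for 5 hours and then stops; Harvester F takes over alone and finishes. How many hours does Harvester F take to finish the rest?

5/2 hours

In 5 hours Harvester B does 5/10 = 1/2 of the job, leaving 1/2.
Harvester F works at 1/5 per hour, so finishing takes 1/2 ÷ 1/5 = 5/2 hours.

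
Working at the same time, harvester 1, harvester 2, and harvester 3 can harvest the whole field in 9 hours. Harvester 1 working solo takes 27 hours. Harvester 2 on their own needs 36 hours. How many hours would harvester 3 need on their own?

108/5 hours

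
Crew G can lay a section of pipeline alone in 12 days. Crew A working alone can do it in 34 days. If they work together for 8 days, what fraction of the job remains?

5/51

Combined rate: 1/12 + 1/34 = (17 + 6)/204 = 23/204 per day.
In 8 days they complete 8·23/204 = 46/51 of the job.
So 5/51 remains.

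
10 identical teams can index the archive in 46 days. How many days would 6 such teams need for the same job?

Total work is 10·46 = 460 team-days.
With 6 teams: 460/6 = 230/3 days.

230/3 days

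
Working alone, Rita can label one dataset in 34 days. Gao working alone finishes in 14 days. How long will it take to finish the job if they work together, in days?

119/12 days

Combined rate: 1/34 + 1/14 = (7 + 17)/238 = 24/238 = 12/119 per day.
Time = 1 ÷ (12/119) = 119/12 days.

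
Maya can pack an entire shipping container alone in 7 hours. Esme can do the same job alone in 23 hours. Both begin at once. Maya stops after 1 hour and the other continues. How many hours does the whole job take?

138/7 hours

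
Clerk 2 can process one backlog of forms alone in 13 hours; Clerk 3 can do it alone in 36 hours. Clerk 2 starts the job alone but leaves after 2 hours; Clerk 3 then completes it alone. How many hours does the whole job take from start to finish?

In 2 hours Clerk 2 does 2/13 of the job, leaving 11/13.
Clerk 3 works at 1/36 per hour, so finishing takes 11/13 ÷ 1/36 = 396/13 hours.
Total time = 2 + 396/13 = 422/13 hours.

422/13 hours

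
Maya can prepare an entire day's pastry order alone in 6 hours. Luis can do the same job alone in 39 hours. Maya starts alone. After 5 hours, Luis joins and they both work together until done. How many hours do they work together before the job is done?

13/15 hours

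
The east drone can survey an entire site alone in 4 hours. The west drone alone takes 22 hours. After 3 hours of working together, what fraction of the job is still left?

Combined rate: 1/4 + 1/22 = (11 + 2)/44 = 13/44 per hour.
In 3 hours they complete 3·13/44 = 39/44 of the job.
So 5/44 remains.

5/44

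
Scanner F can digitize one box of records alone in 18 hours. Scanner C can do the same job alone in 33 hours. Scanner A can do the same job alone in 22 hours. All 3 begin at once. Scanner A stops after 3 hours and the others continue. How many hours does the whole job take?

171/17 hours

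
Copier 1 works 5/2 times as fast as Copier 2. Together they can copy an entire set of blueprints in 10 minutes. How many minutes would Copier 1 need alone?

14 minutes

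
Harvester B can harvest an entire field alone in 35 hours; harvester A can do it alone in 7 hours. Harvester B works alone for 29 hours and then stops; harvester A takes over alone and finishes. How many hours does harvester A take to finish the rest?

In 29 hours harvester B does 29/35 of the job, leaving 6/35.
Harvester A works at 1/7 per hour, so finishing takes 6/35 ÷ 1/7 = 6/5 hours.

6/5 hours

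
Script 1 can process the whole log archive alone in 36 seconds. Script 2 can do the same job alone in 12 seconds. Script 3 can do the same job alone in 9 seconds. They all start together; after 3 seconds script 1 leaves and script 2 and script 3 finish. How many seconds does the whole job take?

In the first 3 seconds the combined rate is 2/9, so 2/3 of the job is done, leaving 1/3.
After script 1 leaves the rate is 7/36 per second; the remaining 1/3 takes 12/7 seconds.
Total = 3 + 12/7 = 33/7 seconds.

33/7 seconds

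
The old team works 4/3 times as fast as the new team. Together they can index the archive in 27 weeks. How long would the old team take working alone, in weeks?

Let the new team's rate be r; then the old team's rate is (4/3)r, so together (4/3 + 1)r = (7/3)r = 1/27.
Thus r = 1/63 per week.
The new team alone: 63 weeks; the old team alone: 189/4 weeks.

189/4 weeks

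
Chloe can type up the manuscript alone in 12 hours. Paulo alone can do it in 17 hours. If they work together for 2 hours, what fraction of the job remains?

Combined rate: 1/12 + 1/17 = (17 + 12)/204 = 29/204 per hour.
In 2 hours they complete 2·29/204 = 29/102 of the job.
So 73/102 remains.

73/102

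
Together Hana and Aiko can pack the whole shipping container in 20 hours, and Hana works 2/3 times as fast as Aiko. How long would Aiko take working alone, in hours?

100/3 hours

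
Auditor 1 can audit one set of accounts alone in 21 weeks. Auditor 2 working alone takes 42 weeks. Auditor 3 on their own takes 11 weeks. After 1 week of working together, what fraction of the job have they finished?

Combined rate: 1/21 + 1/42 + 1/11 = (22 + 11 + 42)/462 = 75/462 = 25/154 per week.
In 1 week they complete 1·25/154 = 25/154 of the job.

25/154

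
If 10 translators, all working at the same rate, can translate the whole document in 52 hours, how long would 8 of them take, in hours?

Total work is 10·52 = 520 translator-hours.
With 8 translators: 520/8 = 65 hours.

65 hours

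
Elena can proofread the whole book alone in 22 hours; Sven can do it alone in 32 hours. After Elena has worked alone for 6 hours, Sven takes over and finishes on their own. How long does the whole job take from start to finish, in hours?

322/11 hours

In 6 hours Elena does 6/22 = 3/11 of the job, leaving 8/11.
Sven works at 1/32 per hour, so finishing takes 8/11 ÷ 1/32 = 256/11 hours.
Total time = 6 + 256/11 = 322/11 hours.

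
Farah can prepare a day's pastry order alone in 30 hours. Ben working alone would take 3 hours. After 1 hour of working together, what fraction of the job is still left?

19/30

Combined rate: 1/30 + 1/3 = (1 + 10)/30 = 11/30 per hour.
In 1 hour they complete 1·11/30 = 11/30 of the job.
So 19/30 remains.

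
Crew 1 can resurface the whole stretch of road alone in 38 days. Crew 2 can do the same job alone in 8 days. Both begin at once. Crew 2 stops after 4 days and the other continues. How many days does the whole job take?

19 days

In the first 4 days the combined rate is 23/152, so 23/38 of the job is done, leaving 15/38.
After Crew 2 leaves the rate is 1/38 per day; the remaining 15/38 takes 15 days.
Total = 4 + 15 = 19 days.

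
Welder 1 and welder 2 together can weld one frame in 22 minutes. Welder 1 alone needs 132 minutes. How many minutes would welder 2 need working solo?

132/5 minutes

Combined rate is 1/22 per minute.
Known contribution: 1/132 per minute.
So welder 2's rate is 1/22 − 1/132 = 5/132, meaning 132/5 minutes alone.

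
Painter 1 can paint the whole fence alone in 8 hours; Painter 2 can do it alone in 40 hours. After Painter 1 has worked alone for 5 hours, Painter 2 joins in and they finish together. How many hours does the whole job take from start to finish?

In 5 hours Painter 1 does 5/8 of the job, leaving 3/8.
Painter 1 and Painter 2 together work at 3/20 per hour, so finishing takes 3/8 ÷ 3/20 = 5/2 hours.
Total time = 5 + 5/2 = 15/2 hours.

15/2 hours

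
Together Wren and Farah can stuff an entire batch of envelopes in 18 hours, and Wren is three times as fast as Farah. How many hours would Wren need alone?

24 hours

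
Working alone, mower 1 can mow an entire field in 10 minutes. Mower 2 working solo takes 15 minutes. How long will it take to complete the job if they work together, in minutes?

Combined rate: 1/10 + 1/15 = (3 + 2)/30 = 5/30 = 1/6 per minute.
Time = 1 ÷ (1/6) = 6 minutes.

6 minutes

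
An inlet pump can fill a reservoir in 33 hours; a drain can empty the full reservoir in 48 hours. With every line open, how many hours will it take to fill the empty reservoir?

528/5 hours

Net rate = 1/33 − 1/48 = (16 − 11)/528 = 5/528 per hour.
Filling time = 1 ÷ (5/528) = 528/5 hours.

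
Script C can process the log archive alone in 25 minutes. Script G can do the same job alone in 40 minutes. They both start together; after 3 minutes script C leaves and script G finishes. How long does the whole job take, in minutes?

In the first 3 minutes the combined rate is 13/200, so 39/200 of the job is done, leaving 161/200.
After script C leaves the rate is 1/40 per minute; the remaining 161/200 takes 161/5 minutes.
Total = 3 + 161/5 = 176/5 minutes.

176/5 minutes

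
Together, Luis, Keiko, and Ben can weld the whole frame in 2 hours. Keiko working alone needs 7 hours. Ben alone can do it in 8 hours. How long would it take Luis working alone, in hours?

56/13 hours

Combined rate is 1/2 per hour.
Known contribution: 1/7 + 1/8 = (8 + 7)/56 = 15/56 per hour.
So Luis's rate is 1/2 − 15/56 = 13/56, meaning 56/13 hours alone.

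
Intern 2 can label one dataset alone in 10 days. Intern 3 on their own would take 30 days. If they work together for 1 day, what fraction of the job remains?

13/15

Combined rate: 1/10 + 1/30 = (3 + 1)/30 = 4/30 = 2/15 per day.
In 1 day they complete 1·2/15 = 2/15 of the job.
So 13/15 remains.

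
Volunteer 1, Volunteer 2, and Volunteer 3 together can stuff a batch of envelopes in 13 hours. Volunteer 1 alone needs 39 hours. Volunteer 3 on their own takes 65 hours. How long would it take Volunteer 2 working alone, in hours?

195/7 hours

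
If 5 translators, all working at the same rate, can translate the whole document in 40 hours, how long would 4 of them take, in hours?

Total work is 5·40 = 200 translator-hours.
With 4 translators: 200/4 = 50 hours.

50 hours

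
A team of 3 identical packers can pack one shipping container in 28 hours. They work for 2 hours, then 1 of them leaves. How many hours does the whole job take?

41 hours

One packer does 1/84 of the job per hour.
After 2 hours with 3 packers, 1/14 is done (13/14 left).
With 2 packers the rate is 2/84 = 1/42, so the rest takes 13/14 ÷ 1/42 = 39 hours.
Total = 2 + 39 = 41 hours.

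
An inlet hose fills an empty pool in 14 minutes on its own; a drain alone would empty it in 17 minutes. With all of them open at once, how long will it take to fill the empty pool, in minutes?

Net rate = 1/14 − 1/17 = (17 − 14)/238 = 3/238 per minute.
Filling time = 1 ÷ (3/238) = 238/3 minutes.

238/3 minutes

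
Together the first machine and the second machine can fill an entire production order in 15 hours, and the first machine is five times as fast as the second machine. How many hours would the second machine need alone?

Let the second machine's rate be r; then the first machine's rate is 5r, so together (5 + 1)r = 6r = 1/15.
Thus r = 1/90 per hour.
The second machine alone: 90 hours; the first machine alone: 18 hours.

90 hours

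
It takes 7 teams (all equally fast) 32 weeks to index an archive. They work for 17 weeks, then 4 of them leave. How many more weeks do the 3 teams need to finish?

One team does 1/224 of the job per week.
After 17 weeks with 7 teams, 17/32 is done (15/32 left).
With 3 teams the rate is 3/224, so the rest takes 15/32 ÷ 3/224 = 35 weeks.

35 weeks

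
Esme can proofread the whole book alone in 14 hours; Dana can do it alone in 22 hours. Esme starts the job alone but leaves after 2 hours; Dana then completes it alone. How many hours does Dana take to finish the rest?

132/7 hours

In 2 hours Esme does 2/14 = 1/7 of the job, leaving 6/7.
Dana works at 1/22 per hour, so finishing takes 6/7 ÷ 1/22 = 132/7 hours.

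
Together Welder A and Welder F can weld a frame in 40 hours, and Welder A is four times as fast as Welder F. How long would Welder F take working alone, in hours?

200 hours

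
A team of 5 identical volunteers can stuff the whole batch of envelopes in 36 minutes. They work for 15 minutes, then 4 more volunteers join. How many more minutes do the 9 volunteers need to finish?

One volunteer does 1/180 of the job per minute.
After 15 minutes with 5 volunteers, 5/12 is done (7/12 left).
With 9 volunteers the rate is 9/180 = 1/20, so the rest takes 7/12 ÷ 1/20 = 35/3 minutes.

35/3 minutes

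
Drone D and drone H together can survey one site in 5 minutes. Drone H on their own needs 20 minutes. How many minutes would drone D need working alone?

Combined rate is 1/5 per minute.
Known contribution: 1/20 per minute.
So drone D's rate is 1/5 − 1/20 = 3/20, meaning 20/3 minutes alone.

20/3 minutes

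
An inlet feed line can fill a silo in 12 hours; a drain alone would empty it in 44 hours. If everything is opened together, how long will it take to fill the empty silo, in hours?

Net rate = 1/12 − 1/44 = (11 − 3)/132 = 8/132 = 2/33 per hour.
Filling time = 1 ÷ (2/33) = 33/2 hours.

33/2 hours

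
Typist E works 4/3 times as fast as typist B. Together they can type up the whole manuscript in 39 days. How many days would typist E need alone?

273/4 days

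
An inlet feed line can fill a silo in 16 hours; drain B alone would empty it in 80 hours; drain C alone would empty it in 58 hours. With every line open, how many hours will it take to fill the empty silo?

Net rate = 1/16 − 1/80 − 1/58 = (145 − 29 − 40)/2320 = 76/2320 = 19/580 per hour.
Filling time = 1 ÷ (19/580) = 580/19 hours.

580/19 hours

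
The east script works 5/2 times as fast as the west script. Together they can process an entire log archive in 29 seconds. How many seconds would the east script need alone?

Let the west script's rate be r; then the east script's rate is (5/2)r, so together (5/2 + 1)r = (7/2)r = 1/29.
Thus r = 2/203 per second.
The west script alone: 203/2 seconds; the east script alone: 203/5 seconds.

203/5 seconds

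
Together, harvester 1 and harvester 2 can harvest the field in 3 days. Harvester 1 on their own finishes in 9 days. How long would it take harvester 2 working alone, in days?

Combined rate is 1/3 per day.
Known contribution: 1/9 per day.
So harvester 2's rate is 1/3 − 1/9 = 2/9, meaning 9/2 days alone.

9/2 days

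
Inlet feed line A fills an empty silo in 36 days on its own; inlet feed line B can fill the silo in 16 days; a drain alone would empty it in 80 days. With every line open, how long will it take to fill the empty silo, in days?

Net rate = 1/36 + 1/16 − 1/80 = (20 + 45 − 9)/720 = 56/720 = 7/90 per day.
Filling time = 1 ÷ (7/90) = 90/7 days.

90/7 days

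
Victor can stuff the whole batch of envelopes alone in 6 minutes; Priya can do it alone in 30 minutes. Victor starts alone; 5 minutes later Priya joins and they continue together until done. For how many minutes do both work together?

5/6 minutes

In 5 minutes Victor does 5/6 of the job, leaving 1/6.
Victor and Priya together work at 1/5 per minute, so finishing takes 1/6 ÷ 1/5 = 5/6 minutes.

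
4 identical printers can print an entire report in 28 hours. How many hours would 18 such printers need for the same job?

Total work is 4·28 = 112 printer-hours.
With 18 printers: 112/18 = 56/9 hours.

56/9 hours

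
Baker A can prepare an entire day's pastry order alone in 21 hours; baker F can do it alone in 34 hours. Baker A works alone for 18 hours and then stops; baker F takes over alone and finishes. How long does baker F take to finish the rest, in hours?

In 18 hours baker A does 18/21 = 6/7 of the job, leaving 1/7.
Baker F works at 1/34 per hour, so finishing takes 1/7 ÷ 1/34 = 34/7 hours.

34/7 hours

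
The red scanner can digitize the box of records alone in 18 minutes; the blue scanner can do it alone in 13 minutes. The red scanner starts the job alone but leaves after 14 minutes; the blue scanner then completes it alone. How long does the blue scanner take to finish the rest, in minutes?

26/9 minutes

In 14 minutes the red scanner does 14/18 = 7/9 of the job, leaving 2/9.
The blue scanner works at 1/13 per minute, so finishing takes 2/9 ÷ 1/13 = 26/9 minutes.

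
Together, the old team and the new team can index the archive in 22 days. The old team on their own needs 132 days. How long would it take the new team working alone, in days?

Combined rate is 1/22 per day.
Known contribution: 1/132 per day.
So the new team's rate is 1/22 − 1/132 = 5/132, meaning 132/5 days alone.

132/5 days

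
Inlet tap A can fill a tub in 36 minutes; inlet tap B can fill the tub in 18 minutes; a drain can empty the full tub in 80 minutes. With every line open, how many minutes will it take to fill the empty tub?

Net rate = 1/36 + 1/18 − 1/80 = (20 + 40 − 9)/720 = 51/720 = 17/240 per minute.
Filling time = 1 ÷ (17/240) = 240/17 minutes.

240/17 minutes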